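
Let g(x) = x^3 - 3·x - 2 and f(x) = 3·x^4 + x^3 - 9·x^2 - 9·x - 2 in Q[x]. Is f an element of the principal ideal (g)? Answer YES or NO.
In Q[x] the ideal (g) consists of all multiples of g, so f ∈ (g) iff g | f, i.e. iff the remainder of f on division by g is 0. Divide f by g (g is monic, so eliminate the leading term of the running remainder at each step):
  leading term 3·x^4: subtract (3·x)·g(x) = 3·x^4 - 9·x^2 - 6·x, leaving x^3 - 3·x - 2
  leading term x^3: subtract (1)·g(x) = x^3 - 3·x - 2, leaving 0
The remainder is 0, so f(x) = g(x) · h(x) with h(x) = 3·x + 1. Hence g | f, i.e. f ∈ (g).

Final answer: YES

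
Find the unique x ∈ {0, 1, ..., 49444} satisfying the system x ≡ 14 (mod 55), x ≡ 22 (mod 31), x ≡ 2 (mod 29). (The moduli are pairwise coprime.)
x ≡ 11399 (mod 49445); the representative in [0, 49445) is 11399

The moduli 55, 31, 29 are pairwise coprime, so by the CRT there is a unique solution mod 55·31·29 = 49445.
Solve by successive substitution. Start with x ≡ 14 (mod 55).
  Combine with x ≡ 22 (mod 31): write x = 14 + 55·t and require 14 + 55·t ≡ 22 (mod 31), i.e. 55·t ≡ 22 − 14 ≡ 8 (mod 31). Since 55^(−1) ≡ 22 (mod 31) (55 ≡ 24 (mod 31)), t ≡ 22·8 ≡ 21 (mod 31). So x ≡ 14 + 55·21 = 1169 (mod 1705).
  Combine with x ≡ 2 (mod 29): write x = 1169 + 1705·t and require 1169 + 1705·t ≡ 2 (mod 29), i.e. 1705·t ≡ 2 − 1169 ≡ 22 (mod 29). Since 1705^(−1) ≡ 24 (mod 29) (1705 ≡ 23 (mod 29)), t ≡ 24·22 ≡ 6 (mod 29). So x ≡ 1169 + 1705·6 = 11399 (mod 49445).
Unique solution in [0, 49445): x = 11399.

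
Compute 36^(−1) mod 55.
Apply the extended Euclidean algorithm to (55, 36), tracking rows (r, s, t) with s·55 + t·36 = r. Each division r_prev = q·r_cur + r_new produces the new row as (previous row) − q·(current row):
  row A: (55, 1, 0)   [1·55 + 0·36 = 55]
  row B: (36, 0, 1)   [0·55 + 1·36 = 36]
  55 = 1·36 + 19   → row C = row A − 1·row B = (19, 1, −1)   [check: 1·55 − 1·36 = 19]
  36 = 1·19 + 17   → row D = row B − 1·row C = (17, −1, 2)   [check: −1·55 + 2·36 = 17]
  19 = 1·17 + 2   → row E = row C − 1·row D = (2, 2, −3)   [check: 2·55 − 3·36 = 2]
  17 = 8·2 + 1   → row F = row D − 8·row E = (1, −17, 26)   [check: −17·55 + 26·36 = 1]
  2 = 2·1 + 0   → remainder 0, stop. gcd = 1 (last nonzero row F).
The gcd is 1, so 36 is invertible mod 55. The last nonzero row gives −17·55 + 26·36 = 1, so t = 26. So 36^(−1) ≡ 26 (mod 55). Verify: 36 · 26 = 936 ≡ 1 (mod 55). ✓

Final answer: 36^(−1) ≡ 26 (mod 55)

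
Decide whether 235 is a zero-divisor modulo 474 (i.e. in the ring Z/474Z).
gcd(235, 474) = 1, so 235 is a unit in Z/474Z (it has a multiplicative inverse). A unit cannot be a zero-divisor: if 235·b ≡ 0 then multiplying both sides by 235^(−1) gives b ≡ 0. So 235 is not a zero-divisor.

Final answer: NO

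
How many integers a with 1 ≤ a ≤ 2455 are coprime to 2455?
The number of a ∈ {1, ..., 2455} with gcd(a, 2455) = 1 is by definition Euler's totient φ(2455). φ is multiplicative, with φ(p^e) = p^e − p^(e−1). Factorise 2455 = 5 · 491. Then
  φ(2455) = (5 − 1) · (491 − 1) = 4 · 490 = 1960.
So there are 1960 such integers.

Final answer: 1960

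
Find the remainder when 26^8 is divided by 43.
Use repeated squaring. Binary(8) = 1000. Walk through the bits of the exponent 8 left-to-right: at each bit after the leading one, square the running value, then multiply by 26 if the bit is 1 (always reducing mod 43):
  bit 1 = 1 (leading): start with 26.
  bit 2 = 0: square 26^2 = 676 ≡ 31 (mod 43).
  bit 3 = 0: square 31^2 = 961 ≡ 15 (mod 43).
  bit 4 = 0: square 15^2 = 225 ≡ 10 (mod 43).
Final value: 26^8 ≡ 10 (mod 43).

Final answer: 10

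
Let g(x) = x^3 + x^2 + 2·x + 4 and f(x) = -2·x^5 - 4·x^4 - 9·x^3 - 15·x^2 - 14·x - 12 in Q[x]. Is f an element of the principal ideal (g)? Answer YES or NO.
YES

In Q[x] the ideal (g) consists of all multiples of g, so f ∈ (g) iff g | f, i.e. iff the remainder of f on division by g is 0. Divide f by g (g is monic, so eliminate the leading term of the running remainder at each step):
  leading term -2·x^5: subtract (-2·x^2)·g(x) = -2·x^5 - 2·x^4 - 4·x^3 - 8·x^2, leaving -2·x^4 - 5·x^3 - 7·x^2 - 14·x - 12
  leading term -2·x^4: subtract (-2·x)·g(x) = -2·x^4 - 2·x^3 - 4·x^2 - 8·x, leaving -3·x^3 - 3·x^2 - 6·x - 12
  leading term -3·x^3: subtract (-3)·g(x) = -3·x^3 - 3·x^2 - 6·x - 12, leaving 0
The remainder is 0, so f(x) = g(x) · h(x) with h(x) = -2·x^2 - 2·x - 3. Hence g | f, i.e. f ∈ (g).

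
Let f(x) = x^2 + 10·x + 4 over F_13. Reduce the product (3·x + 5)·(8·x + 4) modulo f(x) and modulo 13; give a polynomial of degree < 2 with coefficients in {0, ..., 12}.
a · b ≡ 7·x + 2 (mod f(x))

Multiply as integer polynomials: a · b = 24·x^2 + 52·x + 20. Reducing coefficients mod 13: a · b ≡ 11·x^2 + 7. Now divide by f(x) = x^2 + 10·x + 4 in F_13[x], eliminating the leading term at each step:
  leading term 11·x^2: subtract (11)·f(x) = 11·x^2 + 6·x + 5, leaving 7·x + 2 (coefficients mod 13)
The degree is now < 2, so this is the remainder. Hence a · b ≡ 7·x + 2 in F_13[x]/(f).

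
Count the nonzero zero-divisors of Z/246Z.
Z/246Z has 165 nonzero zero-divisors

In Z/246Z each nonzero element is either a unit (gcd with 246 is 1) or a zero-divisor (gcd > 1). The number of units is φ(246): factorise 246 = 2 · 3 · 41, so φ(246) = (2 − 1) · (3 − 1) · (41 − 1) = 1 · 2 · 40 = 80. The nonzero elements number 246 − 1 = 245. Hence the nonzero zero-divisors number 245 − 80 = 165.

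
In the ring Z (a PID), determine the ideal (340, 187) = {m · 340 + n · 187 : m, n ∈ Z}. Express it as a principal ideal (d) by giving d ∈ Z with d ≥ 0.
(340, 187) = (17); d = 17

In the PID Z, (a, b) is generated by gcd(a, b). Compute gcd(340, 187) with the extended Euclidean algorithm, tracking rows (r, s, t) with s·340 + t·187 = r:
  row A: (340, 1, 0)   [1·340 + 0·187 = 340]
  row B: (187, 0, 1)   [0·340 + 1·187 = 187]
  340 = 1·187 + 153   → row C = row A − 1·row B = (153, 1, −1)   [check: 1·340 − 1·187 = 153]
  187 = 1·153 + 34   → row D = row B − 1·row C = (34, −1, 2)   [check: −1·340 + 2·187 = 34]
  153 = 4·34 + 17   → row E = row C − 4·row D = (17, 5, −9)   [check: 5·340 − 9·187 = 17]
  34 = 2·17 + 0   → remainder 0, stop. gcd = 17 (last nonzero row E).
So gcd(340, 187) = 17, with Bézout identity 5·340 − 9·187 = 17. Containment (⊇): the Bézout identity exhibits 17 as an element of (340, 187), giving (17) ⊆ (340, 187). Containment (⊆): since 17 | 340 and 17 | 187 (340 = 17·20, 187 = 17·11), every Z-linear combination of 340 and 187 is divisible by 17, so (340, 187) ⊆ (17). Therefore (340, 187) = (17), d = 17.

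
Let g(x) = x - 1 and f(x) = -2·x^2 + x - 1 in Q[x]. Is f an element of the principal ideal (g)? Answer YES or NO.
NO

In Q[x] the ideal (g) consists of all multiples of g, so f ∈ (g) iff g | f, i.e. iff the remainder of f on division by g is 0. Divide f by g (g is monic, so eliminate the leading term of the running remainder at each step):
  leading term -2·x^2: subtract (-2·x)·g(x) = -2·x^2 + 2·x, leaving -x - 1
  leading term -x: subtract (-1)·g(x) = 1 - x, leaving -2
The remainder r(x) = -2 ≠ 0 (and deg r < deg g), so g ∤ f, i.e. f ∉ (g).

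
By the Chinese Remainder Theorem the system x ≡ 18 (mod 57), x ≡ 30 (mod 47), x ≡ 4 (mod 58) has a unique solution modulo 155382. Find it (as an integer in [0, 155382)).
The moduli 57, 47, 58 are pairwise coprime, so by the CRT there is a unique solution mod 57·47·58 = 155382.
Solve by successive substitution. Start with x ≡ 18 (mod 57).
  Combine with x ≡ 30 (mod 47): write x = 18 + 57·t and require 18 + 57·t ≡ 30 (mod 47), i.e. 57·t ≡ 30 − 18 ≡ 12 (mod 47). Since 57^(−1) ≡ 33 (mod 47) (57 ≡ 10 (mod 47)), t ≡ 33·12 ≡ 20 (mod 47). So x ≡ 18 + 57·20 = 1158 (mod 2679).
  Combine with x ≡ 4 (mod 58): write x = 1158 + 2679·t and require 1158 + 2679·t ≡ 4 (mod 58), i.e. 2679·t ≡ 4 − 1158 ≡ 6 (mod 58). Since 2679^(−1) ≡ 37 (mod 58) (2679 ≡ 11 (mod 58)), t ≡ 37·6 ≡ 48 (mod 58). So x ≡ 1158 + 2679·48 = 129750 (mod 155382).
Unique solution in [0, 155382): x = 129750.

Final answer: x ≡ 129750 (mod 155382); the representative in [0, 155382) is 129750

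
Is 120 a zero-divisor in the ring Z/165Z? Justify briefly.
YES

gcd(120, 165) = 15 > 1, so 120 is not a unit in Z/165Z. In Z/nZ every nonzero non-unit is a zero-divisor: explicitly, take b = 165/gcd = 11 ≠ 0 (mod 165); then 120·11 = 1320 = 8·165, i.e. 120·11 ≡ 0 (mod 165). So 120 is a zero-divisor.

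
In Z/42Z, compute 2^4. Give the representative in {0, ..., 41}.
Use repeated squaring. Binary(4) = 100. Walk through the bits of the exponent 4 left-to-right: at each bit after the leading one, square the running value, then multiply by 2 if the bit is 1 (always reducing mod 42):
  bit 1 = 1 (leading): start with 2.
  bit 2 = 0: square 2^2 = 4 (mod 42).
  bit 3 = 0: square 4^2 = 16 (mod 42).
Final value: 2^4 ≡ 16 (mod 42).

Final answer: 16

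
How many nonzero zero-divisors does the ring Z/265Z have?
Z/265Z has 56 nonzero zero-divisors

In Z/265Z each nonzero element is either a unit (gcd with 265 is 1) or a zero-divisor (gcd > 1). The number of units is φ(265): factorise 265 = 5 · 53, so φ(265) = (5 − 1) · (53 − 1) = 4 · 52 = 208. The nonzero elements number 265 − 1 = 264. Hence the nonzero zero-divisors number 264 − 208 = 56.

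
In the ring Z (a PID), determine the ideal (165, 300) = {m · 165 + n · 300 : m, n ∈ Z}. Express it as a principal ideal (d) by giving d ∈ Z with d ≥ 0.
(165, 300) = (15); d = 15

In the PID Z, (a, b) is generated by gcd(a, b). Compute gcd(300, 165) with the extended Euclidean algorithm, tracking rows (r, s, t) with s·300 + t·165 = r:
  row A: (300, 1, 0)   [1·300 + 0·165 = 300]
  row B: (165, 0, 1)   [0·300 + 1·165 = 165]
  300 = 1·165 + 135   → row C = row A − 1·row B = (135, 1, −1)   [check: 1·300 − 1·165 = 135]
  165 = 1·135 + 30   → row D = row B − 1·row C = (30, −1, 2)   [check: −1·300 + 2·165 = 30]
  135 = 4·30 + 15   → row E = row C − 4·row D = (15, 5, −9)   [check: 5·300 − 9·165 = 15]
  30 = 2·15 + 0   → remainder 0, stop. gcd = 15 (last nonzero row E).
So gcd(165, 300) = 15, with Bézout identity 5·300 − 9·165 = 15. Containment (⊇): the Bézout identity exhibits 15 as an element of (165, 300), giving (15) ⊆ (165, 300). Containment (⊆): since 15 | 165 and 15 | 300 (165 = 15·11, 300 = 15·20), every Z-linear combination of 165 and 300 is divisible by 15, so (165, 300) ⊆ (15). Therefore (165, 300) = (15), d = 15.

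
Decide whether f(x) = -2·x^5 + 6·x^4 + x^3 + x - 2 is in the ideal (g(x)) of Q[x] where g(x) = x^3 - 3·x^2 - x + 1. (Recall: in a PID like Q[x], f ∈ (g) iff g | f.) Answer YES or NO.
NO

In Q[x] the ideal (g) consists of all multiples of g, so f ∈ (g) iff g | f, i.e. iff the remainder of f on division by g is 0. Divide f by g (g is monic, so eliminate the leading term of the running remainder at each step):
  leading term -2·x^5: subtract (-2·x^2)·g(x) = -2·x^5 + 6·x^4 + 2·x^3 - 2·x^2, leaving -x^3 + 2·x^2 + x - 2
  leading term -x^3: subtract (-1)·g(x) = -x^3 + 3·x^2 + x - 1, leaving -x^2 - 1
The remainder r(x) = -x^2 - 1 ≠ 0 (and deg r < deg g), so g ∤ f, i.e. f ∉ (g).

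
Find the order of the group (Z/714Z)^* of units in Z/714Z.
|(Z/714Z)^*| = 192

(Z/714Z)^* consists of the classes a with gcd(a, 714) = 1, so its order is φ(714). φ is multiplicative, with φ(p^e) = p^e − p^(e−1). Factorise 714 = 2 · 3 · 7 · 17. Then
  φ(714) = (2 − 1) · (3 − 1) · (7 − 1) · (17 − 1) = 1 · 2 · 6 · 16 = 192.
Thus |(Z/714Z)^*| = 192.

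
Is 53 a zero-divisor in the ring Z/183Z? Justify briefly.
gcd(53, 183) = 1, so 53 is a unit in Z/183Z (it has a multiplicative inverse). A unit cannot be a zero-divisor: if 53·b ≡ 0 then multiplying both sides by 53^(−1) gives b ≡ 0. So 53 is not a zero-divisor.

Final answer: NO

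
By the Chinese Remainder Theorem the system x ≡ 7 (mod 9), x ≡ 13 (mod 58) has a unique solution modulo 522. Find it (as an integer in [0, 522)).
The moduli 9, 58 are pairwise coprime, so by the CRT there is a unique solution mod 9·58 = 522.
Solve by successive substitution. Start with x ≡ 7 (mod 9).
  Combine with x ≡ 13 (mod 58): write x = 7 + 9·t and require 7 + 9·t ≡ 13 (mod 58), i.e. 9·t ≡ 13 − 7 ≡ 6 (mod 58). Since 9^(−1) ≡ 13 (mod 58), t ≡ 13·6 ≡ 20 (mod 58). So x ≡ 7 + 9·20 = 187 (mod 522).
Unique solution in [0, 522): x = 187.

Final answer: x ≡ 187 (mod 522); the representative in [0, 522) is 187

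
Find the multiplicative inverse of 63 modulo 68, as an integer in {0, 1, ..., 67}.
63^(−1) ≡ 27 (mod 68)

Apply the extended Euclidean algorithm to (68, 63), tracking rows (r, s, t) with s·68 + t·63 = r. Each division r_prev = q·r_cur + r_new produces the new row as (previous row) − q·(current row):
  row A: (68, 1, 0)   [1·68 + 0·63 = 68]
  row B: (63, 0, 1)   [0·68 + 1·63 = 63]
  68 = 1·63 + 5   → row C = row A − 1·row B = (5, 1, −1)   [check: 1·68 − 1·63 = 5]
  63 = 12·5 + 3   → row D = row B − 12·row C = (3, −12, 13)   [check: −12·68 + 13·63 = 3]
  5 = 1·3 + 2   → row E = row C − 1·row D = (2, 13, −14)   [check: 13·68 − 14·63 = 2]
  3 = 1·2 + 1   → row F = row D − 1·row E = (1, −25, 27)   [check: −25·68 + 27·63 = 1]
  2 = 2·1 + 0   → remainder 0, stop. gcd = 1 (last nonzero row F).
The gcd is 1, so 63 is invertible mod 68. The last nonzero row gives −25·68 + 27·63 = 1, so t = 27. So 63^(−1) ≡ 27 (mod 68). Verify: 63 · 27 = 1701 ≡ 1 (mod 68). ✓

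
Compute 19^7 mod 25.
Use repeated squaring. Binary(7) = 111. Walk through the bits of the exponent 7 left-to-right: at each bit after the leading one, square the running value, then multiply by 19 if the bit is 1 (always reducing mod 25):
  bit 1 = 1 (leading): start with 19.
  bit 2 = 1: square 19^2 = 361 ≡ 11; bit is 1, so multiply 11·19 = 209 ≡ 9 (mod 25).
  bit 3 = 1: square 9^2 = 81 ≡ 6; bit is 1, so multiply 6·19 = 114 ≡ 14 (mod 25).
Final value: 19^7 ≡ 14 (mod 25).

Final answer: 14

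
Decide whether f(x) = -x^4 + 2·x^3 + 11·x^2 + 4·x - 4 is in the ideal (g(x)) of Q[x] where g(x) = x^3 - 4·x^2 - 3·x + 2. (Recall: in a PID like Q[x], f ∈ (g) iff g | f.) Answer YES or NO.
YES

In Q[x] the ideal (g) consists of all multiples of g, so f ∈ (g) iff g | f, i.e. iff the remainder of f on division by g is 0. Divide f by g (g is monic, so eliminate the leading term of the running remainder at each step):
  leading term -x^4: subtract (-x)·g(x) = -x^4 + 4·x^3 + 3·x^2 - 2·x, leaving -2·x^3 + 8·x^2 + 6·x - 4
  leading term -2·x^3: subtract (-2)·g(x) = -2·x^3 + 8·x^2 + 6·x - 4, leaving 0
The remainder is 0, so f(x) = g(x) · h(x) with h(x) = -x - 2. Hence g | f, i.e. f ∈ (g).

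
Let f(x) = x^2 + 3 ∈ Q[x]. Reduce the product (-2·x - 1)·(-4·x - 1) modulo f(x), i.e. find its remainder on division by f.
First multiply in Q[x] without reducing: a · b = 8·x^2 + 6·x + 1. Now divide by f(x) = x^2 + 3, eliminating the leading term at each step:
  leading term 8·x^2: subtract (8)·f(x) = 8·x^2 + 24, leaving 6·x - 23
The degree is now < 2, so this is the remainder. Hence a · b ≡ 6·x - 23 in Q[x]/(f).

Final answer: a · b ≡ 6·x - 23 (mod f(x))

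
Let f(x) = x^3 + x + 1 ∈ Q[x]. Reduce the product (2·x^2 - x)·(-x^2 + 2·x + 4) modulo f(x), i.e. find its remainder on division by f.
First multiply in Q[x] without reducing: a · b = -2·x^4 + 5·x^3 + 6·x^2 - 4·x. Now divide by f(x) = x^3 + x + 1, eliminating the leading term at each step:
  leading term -2·x^4: subtract (-2·x)·f(x) = -2·x^4 - 2·x^2 - 2·x, leaving 5·x^3 + 8·x^2 - 2·x
  leading term 5·x^3: subtract (5)·f(x) = 5·x^3 + 5·x + 5, leaving 8·x^2 - 7·x - 5
The degree is now < 3, so this is the remainder. Hence a · b ≡ 8·x^2 - 7·x - 5 in Q[x]/(f).

Final answer: a · b ≡ 8·x^2 - 7·x - 5 (mod f(x))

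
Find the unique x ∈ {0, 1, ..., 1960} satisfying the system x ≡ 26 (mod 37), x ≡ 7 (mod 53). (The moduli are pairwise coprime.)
x ≡ 1173 (mod 1961); the representative in [0, 1961) is 1173

The moduli 37, 53 are pairwise coprime, so by the CRT there is a unique solution mod 37·53 = 1961.
Solve by successive substitution. Start with x ≡ 26 (mod 37).
  Combine with x ≡ 7 (mod 53): write x = 26 + 37·t and require 26 + 37·t ≡ 7 (mod 53), i.e. 37·t ≡ 7 − 26 ≡ 34 (mod 53). Since 37^(−1) ≡ 43 (mod 53), t ≡ 43·34 ≡ 31 (mod 53). So x ≡ 26 + 37·31 = 1173 (mod 1961).
Unique solution in [0, 1961): x = 1173.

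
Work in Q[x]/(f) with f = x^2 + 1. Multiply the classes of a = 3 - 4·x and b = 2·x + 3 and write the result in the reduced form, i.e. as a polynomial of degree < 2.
First multiply in Q[x] without reducing: a · b = -8·x^2 - 6·x + 9. Now divide by f(x) = x^2 + 1, eliminating the leading term at each step:
  leading term -8·x^2: subtract (-8)·f(x) = -8·x^2 - 8, leaving 17 - 6·x
The degree is now < 2, so this is the remainder. Hence a · b ≡ 17 - 6·x in Q[x]/(f).

Final answer: a · b ≡ 17 - 6·x (mod f(x))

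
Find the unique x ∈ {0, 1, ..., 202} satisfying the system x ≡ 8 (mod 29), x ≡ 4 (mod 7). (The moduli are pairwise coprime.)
x ≡ 95 (mod 203); the representative in [0, 203) is 95

The moduli 29, 7 are pairwise coprime, so by the CRT there is a unique solution mod 29·7 = 203.
Solve by successive substitution. Start with x ≡ 8 (mod 29).
  Combine with x ≡ 4 (mod 7): write x = 8 + 29·t and require 8 + 29·t ≡ 4 (mod 7), i.e. 29·t ≡ 4 − 8 ≡ 3 (mod 7). Since 29^(−1) ≡ 1 (mod 7) (29 ≡ 1 (mod 7)), t ≡ 1·3 ≡ 3 (mod 7). So x ≡ 8 + 29·3 = 95 (mod 203).
Unique solution in [0, 203): x = 95.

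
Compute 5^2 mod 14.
11

Use repeated squaring. Binary(2) = 10. Walk through the bits of the exponent 2 left-to-right: at each bit after the leading one, square the running value, then multiply by 5 if the bit is 1 (always reducing mod 14):
  bit 1 = 1 (leading): start with 5.
  bit 2 = 0: square 5^2 = 25 ≡ 11 (mod 14).
Final value: 5^2 ≡ 11 (mod 14).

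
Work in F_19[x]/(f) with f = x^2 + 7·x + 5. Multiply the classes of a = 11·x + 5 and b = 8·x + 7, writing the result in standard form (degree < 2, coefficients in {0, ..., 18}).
Multiply as integer polynomials: a · b = 88·x^2 + 117·x + 35. Reducing coefficients mod 19: a · b ≡ 12·x^2 + 3·x + 16. Now divide by f(x) = x^2 + 7·x + 5 in F_19[x], eliminating the leading term at each step:
  leading term 12·x^2: subtract (12)·f(x) = 12·x^2 + 8·x + 3, leaving 14·x + 13 (coefficients mod 19)
The degree is now < 2, so this is the remainder. Hence a · b ≡ 14·x + 13 in F_19[x]/(f).

Final answer: a · b ≡ 14·x + 13 (mod f(x))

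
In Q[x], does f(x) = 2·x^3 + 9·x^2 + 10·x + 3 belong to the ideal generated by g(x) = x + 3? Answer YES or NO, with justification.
In Q[x] the ideal (g) consists of all multiples of g, so f ∈ (g) iff g | f, i.e. iff the remainder of f on division by g is 0. Divide f by g (g is monic, so eliminate the leading term of the running remainder at each step):
  leading term 2·x^3: subtract (2·x^2)·g(x) = 2·x^3 + 6·x^2, leaving 3·x^2 + 10·x + 3
  leading term 3·x^2: subtract (3·x)·g(x) = 3·x^2 + 9·x, leaving x + 3
  leading term x: subtract (1)·g(x) = x + 3, leaving 0
The remainder is 0, so f(x) = g(x) · h(x) with h(x) = 2·x^2 + 3·x + 1. Hence g | f, i.e. f ∈ (g).

Final answer: YES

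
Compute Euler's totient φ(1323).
φ is multiplicative, with φ(p^e) = p^e − p^(e−1). Factorise 1323 = 3^3 · 7^2. Then
  φ(1323) = (3^3 − 3^2) · (7^2 − 7^1) = 18 · 42 = 756.

Final answer: φ(1323) = 756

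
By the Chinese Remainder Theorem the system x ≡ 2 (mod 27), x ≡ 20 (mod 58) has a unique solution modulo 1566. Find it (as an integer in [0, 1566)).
x ≡ 542 (mod 1566); the representative in [0, 1566) is 542

The moduli 27, 58 are pairwise coprime, so by the CRT there is a unique solution mod 27·58 = 1566.
Solve by successive substitution. Start with x ≡ 2 (mod 27).
  Combine with x ≡ 20 (mod 58): write x = 2 + 27·t and require 2 + 27·t ≡ 20 (mod 58), i.e. 27·t ≡ 20 − 2 ≡ 18 (mod 58). Since 27^(−1) ≡ 43 (mod 58), t ≡ 43·18 ≡ 20 (mod 58). So x ≡ 2 + 27·20 = 542 (mod 1566).
Unique solution in [0, 1566): x = 542.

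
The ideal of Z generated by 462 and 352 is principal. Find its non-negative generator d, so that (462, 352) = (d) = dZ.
In the PID Z, (a, b) is generated by gcd(a, b). Compute gcd(462, 352) with the extended Euclidean algorithm, tracking rows (r, s, t) with s·462 + t·352 = r:
  row A: (462, 1, 0)   [1·462 + 0·352 = 462]
  row B: (352, 0, 1)   [0·462 + 1·352 = 352]
  462 = 1·352 + 110   → row C = row A − 1·row B = (110, 1, −1)   [check: 1·462 − 1·352 = 110]
  352 = 3·110 + 22   → row D = row B − 3·row C = (22, −3, 4)   [check: −3·462 + 4·352 = 22]
  110 = 5·22 + 0   → remainder 0, stop. gcd = 22 (last nonzero row D).
So gcd(462, 352) = 22, with Bézout identity −3·462 + 4·352 = 22. Containment (⊇): the Bézout identity exhibits 22 as an element of (462, 352), giving (22) ⊆ (462, 352). Containment (⊆): since 22 | 462 and 22 | 352 (462 = 22·21, 352 = 22·16), every Z-linear combination of 462 and 352 is divisible by 22, so (462, 352) ⊆ (22). Therefore (462, 352) = (22), d = 22.

Final answer: (462, 352) = (22); d = 22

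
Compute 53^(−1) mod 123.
53^(−1) ≡ 65 (mod 123)

Apply the extended Euclidean algorithm to (123, 53), tracking rows (r, s, t) with s·123 + t·53 = r. Each division r_prev = q·r_cur + r_new produces the new row as (previous row) − q·(current row):
  row A: (123, 1, 0)   [1·123 + 0·53 = 123]
  row B: (53, 0, 1)   [0·123 + 1·53 = 53]
  123 = 2·53 + 17   → row C = row A − 2·row B = (17, 1, −2)   [check: 1·123 − 2·53 = 17]
  53 = 3·17 + 2   → row D = row B − 3·row C = (2, −3, 7)   [check: −3·123 + 7·53 = 2]
  17 = 8·2 + 1   → row E = row C − 8·row D = (1, 25, −58)   [check: 25·123 − 58·53 = 1]
  2 = 2·1 + 0   → remainder 0, stop. gcd = 1 (last nonzero row E).
The gcd is 1, so 53 is invertible mod 123. The last nonzero row gives 25·123 − 58·53 = 1, so t = −58. So 53^(−1) ≡ −58 ≡ 65 (mod 123). Verify: 53 · 65 = 3445 ≡ 1 (mod 123). ✓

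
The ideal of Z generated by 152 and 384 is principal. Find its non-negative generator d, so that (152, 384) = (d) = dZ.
In the PID Z, (a, b) is generated by gcd(a, b). Compute gcd(384, 152) with the extended Euclidean algorithm, tracking rows (r, s, t) with s·384 + t·152 = r:
  row A: (384, 1, 0)   [1·384 + 0·152 = 384]
  row B: (152, 0, 1)   [0·384 + 1·152 = 152]
  384 = 2·152 + 80   → row C = row A − 2·row B = (80, 1, −2)   [check: 1·384 − 2·152 = 80]
  152 = 1·80 + 72   → row D = row B − 1·row C = (72, −1, 3)   [check: −1·384 + 3·152 = 72]
  80 = 1·72 + 8   → row E = row C − 1·row D = (8, 2, −5)   [check: 2·384 − 5·152 = 8]
  72 = 9·8 + 0   → remainder 0, stop. gcd = 8 (last nonzero row E).
So gcd(152, 384) = 8, with Bézout identity 2·384 − 5·152 = 8. Containment (⊇): the Bézout identity exhibits 8 as an element of (152, 384), giving (8) ⊆ (152, 384). Containment (⊆): since 8 | 152 and 8 | 384 (152 = 8·19, 384 = 8·48), every Z-linear combination of 152 and 384 is divisible by 8, so (152, 384) ⊆ (8). Therefore (152, 384) = (8), d = 8.

Final answer: (152, 384) = (8); d = 8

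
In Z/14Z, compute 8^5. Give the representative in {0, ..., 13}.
Use repeated squaring. Binary(5) = 101. Walk through the bits of the exponent 5 left-to-right: at each bit after the leading one, square the running value, then multiply by 8 if the bit is 1 (always reducing mod 14):
  bit 1 = 1 (leading): start with 8.
  bit 2 = 0: square 8^2 = 64 ≡ 8 (mod 14).
  bit 3 = 1: square 8^2 = 64 ≡ 8; bit is 1, so multiply 8·8 = 64 ≡ 8 (mod 14).
Final value: 8^5 ≡ 8 (mod 14).

Final answer: 8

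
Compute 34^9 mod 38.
18

Use repeated squaring. Binary(9) = 1001. Walk through the bits of the exponent 9 left-to-right: at each bit after the leading one, square the running value, then multiply by 34 if the bit is 1 (always reducing mod 38):
  bit 1 = 1 (leading): start with 34.
  bit 2 = 0: square 34^2 = 1156 ≡ 16 (mod 38).
  bit 3 = 0: square 16^2 = 256 ≡ 28 (mod 38).
  bit 4 = 1: square 28^2 = 784 ≡ 24; bit is 1, so multiply 24·34 = 816 ≡ 18 (mod 38).
Final value: 34^9 ≡ 18 (mod 38).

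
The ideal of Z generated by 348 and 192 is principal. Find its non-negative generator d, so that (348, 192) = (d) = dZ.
(348, 192) = (12); d = 12

In the PID Z, (a, b) is generated by gcd(a, b). Compute gcd(348, 192) with the extended Euclidean algorithm, tracking rows (r, s, t) with s·348 + t·192 = r:
  row A: (348, 1, 0)   [1·348 + 0·192 = 348]
  row B: (192, 0, 1)   [0·348 + 1·192 = 192]
  348 = 1·192 + 156   → row C = row A − 1·row B = (156, 1, −1)   [check: 1·348 − 1·192 = 156]
  192 = 1·156 + 36   → row D = row B − 1·row C = (36, −1, 2)   [check: −1·348 + 2·192 = 36]
  156 = 4·36 + 12   → row E = row C − 4·row D = (12, 5, −9)   [check: 5·348 − 9·192 = 12]
  36 = 3·12 + 0   → remainder 0, stop. gcd = 12 (last nonzero row E).
So gcd(348, 192) = 12, with Bézout identity 5·348 − 9·192 = 12. Containment (⊇): the Bézout identity exhibits 12 as an element of (348, 192), giving (12) ⊆ (348, 192). Containment (⊆): since 12 | 348 and 12 | 192 (348 = 12·29, 192 = 12·16), every Z-linear combination of 348 and 192 is divisible by 12, so (348, 192) ⊆ (12). Therefore (348, 192) = (12), d = 12.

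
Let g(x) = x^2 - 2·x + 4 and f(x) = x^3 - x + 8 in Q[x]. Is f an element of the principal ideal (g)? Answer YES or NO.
In Q[x] the ideal (g) consists of all multiples of g, so f ∈ (g) iff g | f, i.e. iff the remainder of f on division by g is 0. Divide f by g (g is monic, so eliminate the leading term of the running remainder at each step):
  leading term x^3: subtract (x)·g(x) = x^3 - 2·x^2 + 4·x, leaving 2·x^2 - 5·x + 8
  leading term 2·x^2: subtract (2)·g(x) = 2·x^2 - 4·x + 8, leaving -x
The remainder r(x) = -x ≠ 0 (and deg r < deg g), so g ∤ f, i.e. f ∉ (g).

Final answer: NO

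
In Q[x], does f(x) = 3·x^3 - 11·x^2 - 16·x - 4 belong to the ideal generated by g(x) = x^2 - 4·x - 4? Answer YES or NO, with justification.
YES

In Q[x] the ideal (g) consists of all multiples of g, so f ∈ (g) iff g | f, i.e. iff the remainder of f on division by g is 0. Divide f by g (g is monic, so eliminate the leading term of the running remainder at each step):
  leading term 3·x^3: subtract (3·x)·g(x) = 3·x^3 - 12·x^2 - 12·x, leaving x^2 - 4·x - 4
  leading term x^2: subtract (1)·g(x) = x^2 - 4·x - 4, leaving 0
The remainder is 0, so f(x) = g(x) · h(x) with h(x) = 3·x + 1. Hence g | f, i.e. f ∈ (g).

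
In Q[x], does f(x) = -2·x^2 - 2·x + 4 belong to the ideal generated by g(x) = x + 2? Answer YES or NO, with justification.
In Q[x] the ideal (g) consists of all multiples of g, so f ∈ (g) iff g | f, i.e. iff the remainder of f on division by g is 0. Divide f by g (g is monic, so eliminate the leading term of the running remainder at each step):
  leading term -2·x^2: subtract (-2·x)·g(x) = -2·x^2 - 4·x, leaving 2·x + 4
  leading term 2·x: subtract (2)·g(x) = 2·x + 4, leaving 0
The remainder is 0, so f(x) = g(x) · h(x) with h(x) = 2 - 2·x. Hence g | f, i.e. f ∈ (g).

Final answer: YES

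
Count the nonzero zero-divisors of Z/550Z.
In Z/550Z each nonzero element is either a unit (gcd with 550 is 1) or a zero-divisor (gcd > 1). The number of units is φ(550): factorise 550 = 2 · 5^2 · 11, so φ(550) = (2 − 1) · (5^2 − 5^1) · (11 − 1) = 1 · 20 · 10 = 200. The nonzero elements number 550 − 1 = 549. Hence the nonzero zero-divisors number 549 − 200 = 349.

Final answer: Z/550Z has 349 nonzero zero-divisors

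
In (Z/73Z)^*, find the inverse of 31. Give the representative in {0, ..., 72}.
31^(−1) ≡ 33 (mod 73)

Apply the extended Euclidean algorithm to (73, 31), tracking rows (r, s, t) with s·73 + t·31 = r. Each division r_prev = q·r_cur + r_new produces the new row as (previous row) − q·(current row):
  row A: (73, 1, 0)   [1·73 + 0·31 = 73]
  row B: (31, 0, 1)   [0·73 + 1·31 = 31]
  73 = 2·31 + 11   → row C = row A − 2·row B = (11, 1, −2)   [check: 1·73 − 2·31 = 11]
  31 = 2·11 + 9   → row D = row B − 2·row C = (9, −2, 5)   [check: −2·73 + 5·31 = 9]
  11 = 1·9 + 2   → row E = row C − 1·row D = (2, 3, −7)   [check: 3·73 − 7·31 = 2]
  9 = 4·2 + 1   → row F = row D − 4·row E = (1, −14, 33)   [check: −14·73 + 33·31 = 1]
  2 = 2·1 + 0   → remainder 0, stop. gcd = 1 (last nonzero row F).
The gcd is 1, so 31 is invertible mod 73. The last nonzero row gives −14·73 + 33·31 = 1, so t = 33. So 31^(−1) ≡ 33 (mod 73). Verify: 31 · 33 = 1023 ≡ 1 (mod 73). ✓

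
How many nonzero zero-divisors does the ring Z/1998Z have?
Z/1998Z has 1349 nonzero zero-divisors

In Z/1998Z each nonzero element is either a unit (gcd with 1998 is 1) or a zero-divisor (gcd > 1). The number of units is φ(1998): factorise 1998 = 2 · 3^3 · 37, so φ(1998) = (2 − 1) · (3^3 − 3^2) · (37 − 1) = 1 · 18 · 36 = 648. The nonzero elements number 1998 − 1 = 1997. Hence the nonzero zero-divisors number 1997 − 648 = 1349.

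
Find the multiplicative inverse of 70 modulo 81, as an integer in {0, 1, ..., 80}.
Apply the extended Euclidean algorithm to (81, 70), tracking rows (r, s, t) with s·81 + t·70 = r. Each division r_prev = q·r_cur + r_new produces the new row as (previous row) − q·(current row):
  row A: (81, 1, 0)   [1·81 + 0·70 = 81]
  row B: (70, 0, 1)   [0·81 + 1·70 = 70]
  81 = 1·70 + 11   → row C = row A − 1·row B = (11, 1, −1)   [check: 1·81 − 1·70 = 11]
  70 = 6·11 + 4   → row D = row B − 6·row C = (4, −6, 7)   [check: −6·81 + 7·70 = 4]
  11 = 2·4 + 3   → row E = row C − 2·row D = (3, 13, −15)   [check: 13·81 − 15·70 = 3]
  4 = 1·3 + 1   → row F = row D − 1·row E = (1, −19, 22)   [check: −19·81 + 22·70 = 1]
  3 = 3·1 + 0   → remainder 0, stop. gcd = 1 (last nonzero row F).
The gcd is 1, so 70 is invertible mod 81. The last nonzero row gives −19·81 + 22·70 = 1, so t = 22. So 70^(−1) ≡ 22 (mod 81). Verify: 70 · 22 = 1540 ≡ 1 (mod 81). ✓

Final answer: 70^(−1) ≡ 22 (mod 81)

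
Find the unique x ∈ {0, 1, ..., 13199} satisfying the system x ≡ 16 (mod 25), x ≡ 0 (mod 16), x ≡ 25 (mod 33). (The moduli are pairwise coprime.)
The moduli 25, 16, 33 are pairwise coprime, so by the CRT there is a unique solution mod 25·16·33 = 13200.
Solve by successive substitution. Start with x ≡ 16 (mod 25).
  Combine with x ≡ 0 (mod 16): write x = 16 + 25·t and require 16 + 25·t ≡ 0 (mod 16), i.e. 25·t ≡ 0 − 16 ≡ 0 (mod 16). Since 25^(−1) ≡ 9 (mod 16) (25 ≡ 9 (mod 16)), t ≡ 9·0 ≡ 0 (mod 16). So x ≡ 16 + 25·0 = 16 (mod 400).
  Combine with x ≡ 25 (mod 33): write x = 16 + 400·t and require 16 + 400·t ≡ 25 (mod 33), i.e. 400·t ≡ 25 − 16 ≡ 9 (mod 33). Since 400^(−1) ≡ 25 (mod 33) (400 ≡ 4 (mod 33)), t ≡ 25·9 ≡ 27 (mod 33). So x ≡ 16 + 400·27 = 10816 (mod 13200).
Unique solution in [0, 13200): x = 10816.

Final answer: x ≡ 10816 (mod 13200); the representative in [0, 13200) is 10816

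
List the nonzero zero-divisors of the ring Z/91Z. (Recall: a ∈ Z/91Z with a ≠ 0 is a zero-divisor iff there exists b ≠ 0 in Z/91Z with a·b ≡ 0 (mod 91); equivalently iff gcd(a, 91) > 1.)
An element a ∈ Z/91Z (with a ≠ 0) is a zero-divisor iff gcd(a, 91) > 1 (because a is a unit precisely when gcd(a, n) = 1, and in Z/nZ every nonzero, non-unit element is a zero-divisor). Scan a = 1, ..., 90 and keep those with gcd(a, 91) > 1:
  gcd(7, 91) = 7, gcd(13, 91) = 13, gcd(14, 91) = 7, gcd(21, 91) = 7, gcd(26, 91) = 13, gcd(28, 91) = 7, gcd(35, 91) = 7, gcd(39, 91) = 13, gcd(42, 91) = 7, gcd(49, 91) = 7, gcd(52, 91) = 13, gcd(56, 91) = 7, gcd(63, 91) = 7, gcd(65, 91) = 13, gcd(70, 91) = 7, gcd(77, 91) = 7, gcd(78, 91) = 13, gcd(84, 91) = 7.
All other a ∈ {1, ..., 90} have gcd(a, 91) = 1 and are units. So the nonzero zero-divisors are exactly the 18 values of a appearing in this scan.

Final answer: nonzero zero-divisors of Z/91Z = {7, 13, 14, 21, 26, 28, 35, 39, 42, 49, 52, 56, 63, 65, 70, 77, 78, 84}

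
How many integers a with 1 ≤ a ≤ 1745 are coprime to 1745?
The number of a ∈ {1, ..., 1745} with gcd(a, 1745) = 1 is by definition Euler's totient φ(1745). φ is multiplicative, with φ(p^e) = p^e − p^(e−1). Factorise 1745 = 5 · 349. Then
  φ(1745) = (5 − 1) · (349 − 1) = 4 · 348 = 1392.
So there are 1392 such integers.

Final answer: 1392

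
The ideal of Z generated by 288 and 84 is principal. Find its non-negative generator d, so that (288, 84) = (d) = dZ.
In the PID Z, (a, b) is generated by gcd(a, b). Compute gcd(288, 84) with the extended Euclidean algorithm, tracking rows (r, s, t) with s·288 + t·84 = r:
  row A: (288, 1, 0)   [1·288 + 0·84 = 288]
  row B: (84, 0, 1)   [0·288 + 1·84 = 84]
  288 = 3·84 + 36   → row C = row A − 3·row B = (36, 1, −3)   [check: 1·288 − 3·84 = 36]
  84 = 2·36 + 12   → row D = row B − 2·row C = (12, −2, 7)   [check: −2·288 + 7·84 = 12]
  36 = 3·12 + 0   → remainder 0, stop. gcd = 12 (last nonzero row D).
So gcd(288, 84) = 12, with Bézout identity −2·288 + 7·84 = 12. Containment (⊇): the Bézout identity exhibits 12 as an element of (288, 84), giving (12) ⊆ (288, 84). Containment (⊆): since 12 | 288 and 12 | 84 (288 = 12·24, 84 = 12·7), every Z-linear combination of 288 and 84 is divisible by 12, so (288, 84) ⊆ (12). Therefore (288, 84) = (12), d = 12.

Final answer: (288, 84) = (12); d = 12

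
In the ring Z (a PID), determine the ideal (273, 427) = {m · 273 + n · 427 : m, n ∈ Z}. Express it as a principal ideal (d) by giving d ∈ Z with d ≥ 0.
(273, 427) = (7); d = 7

In the PID Z, (a, b) is generated by gcd(a, b). Compute gcd(427, 273) with the extended Euclidean algorithm, tracking rows (r, s, t) with s·427 + t·273 = r:
  row A: (427, 1, 0)   [1·427 + 0·273 = 427]
  row B: (273, 0, 1)   [0·427 + 1·273 = 273]
  427 = 1·273 + 154   → row C = row A − 1·row B = (154, 1, −1)   [check: 1·427 − 1·273 = 154]
  273 = 1·154 + 119   → row D = row B − 1·row C = (119, −1, 2)   [check: −1·427 + 2·273 = 119]
  154 = 1·119 + 35   → row E = row C − 1·row D = (35, 2, −3)   [check: 2·427 − 3·273 = 35]
  119 = 3·35 + 14   → row F = row D − 3·row E = (14, −7, 11)   [check: −7·427 + 11·273 = 14]
  35 = 2·14 + 7   → row G = row E − 2·row F = (7, 16, −25)   [check: 16·427 − 25·273 = 7]
  14 = 2·7 + 0   → remainder 0, stop. gcd = 7 (last nonzero row G).
So gcd(273, 427) = 7, with Bézout identity 16·427 − 25·273 = 7. Containment (⊇): the Bézout identity exhibits 7 as an element of (273, 427), giving (7) ⊆ (273, 427). Containment (⊆): since 7 | 273 and 7 | 427 (273 = 7·39, 427 = 7·61), every Z-linear combination of 273 and 427 is divisible by 7, so (273, 427) ⊆ (7). Therefore (273, 427) = (7), d = 7.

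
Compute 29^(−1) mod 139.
Apply the extended Euclidean algorithm to (139, 29), tracking rows (r, s, t) with s·139 + t·29 = r. Each division r_prev = q·r_cur + r_new produces the new row as (previous row) − q·(current row):
  row A: (139, 1, 0)   [1·139 + 0·29 = 139]
  row B: (29, 0, 1)   [0·139 + 1·29 = 29]
  139 = 4·29 + 23   → row C = row A − 4·row B = (23, 1, −4)   [check: 1·139 − 4·29 = 23]
  29 = 1·23 + 6   → row D = row B − 1·row C = (6, −1, 5)   [check: −1·139 + 5·29 = 6]
  23 = 3·6 + 5   → row E = row C − 3·row D = (5, 4, −19)   [check: 4·139 − 19·29 = 5]
  6 = 1·5 + 1   → row F = row D − 1·row E = (1, −5, 24)   [check: −5·139 + 24·29 = 1]
  5 = 5·1 + 0   → remainder 0, stop. gcd = 1 (last nonzero row F).
The gcd is 1, so 29 is invertible mod 139. The last nonzero row gives −5·139 + 24·29 = 1, so t = 24. So 29^(−1) ≡ 24 (mod 139). Verify: 29 · 24 = 696 ≡ 1 (mod 139). ✓

Final answer: 29^(−1) ≡ 24 (mod 139)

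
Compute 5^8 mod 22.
15

Use repeated squaring. Binary(8) = 1000. Walk through the bits of the exponent 8 left-to-right: at each bit after the leading one, square the running value, then multiply by 5 if the bit is 1 (always reducing mod 22):
  bit 1 = 1 (leading): start with 5.
  bit 2 = 0: square 5^2 = 25 ≡ 3 (mod 22).
  bit 3 = 0: square 3^2 = 9 (mod 22).
  bit 4 = 0: square 9^2 = 81 ≡ 15 (mod 22).
Final value: 5^8 ≡ 15 (mod 22).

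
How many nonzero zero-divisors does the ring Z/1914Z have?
In Z/1914Z each nonzero element is either a unit (gcd with 1914 is 1) or a zero-divisor (gcd > 1). The number of units is φ(1914): factorise 1914 = 2 · 3 · 11 · 29, so φ(1914) = (2 − 1) · (3 − 1) · (11 − 1) · (29 − 1) = 1 · 2 · 10 · 28 = 560. The nonzero elements number 1914 − 1 = 1913. Hence the nonzero zero-divisors number 1913 − 560 = 1353.

Final answer: Z/1914Z has 1353 nonzero zero-divisors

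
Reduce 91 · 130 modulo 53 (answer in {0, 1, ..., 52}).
11

Reduce the factors first: 91 ≡ 38, 130 ≡ 24 (mod 53), so 91 · 130 ≡ 38 · 24 (mod 53). 38 · 24 = 912. Dividing by 53: 912 = 17·53 + 11. So (91 · 130) mod 53 = 11.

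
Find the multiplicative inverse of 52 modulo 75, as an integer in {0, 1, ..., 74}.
52^(−1) ≡ 13 (mod 75)

Apply the extended Euclidean algorithm to (75, 52), tracking rows (r, s, t) with s·75 + t·52 = r. Each division r_prev = q·r_cur + r_new produces the new row as (previous row) − q·(current row):
  row A: (75, 1, 0)   [1·75 + 0·52 = 75]
  row B: (52, 0, 1)   [0·75 + 1·52 = 52]
  75 = 1·52 + 23   → row C = row A − 1·row B = (23, 1, −1)   [check: 1·75 − 1·52 = 23]
  52 = 2·23 + 6   → row D = row B − 2·row C = (6, −2, 3)   [check: −2·75 + 3·52 = 6]
  23 = 3·6 + 5   → row E = row C − 3·row D = (5, 7, −10)   [check: 7·75 − 10·52 = 5]
  6 = 1·5 + 1   → row F = row D − 1·row E = (1, −9, 13)   [check: −9·75 + 13·52 = 1]
  5 = 5·1 + 0   → remainder 0, stop. gcd = 1 (last nonzero row F).
The gcd is 1, so 52 is invertible mod 75. The last nonzero row gives −9·75 + 13·52 = 1, so t = 13. So 52^(−1) ≡ 13 (mod 75). Verify: 52 · 13 = 676 ≡ 1 (mod 75). ✓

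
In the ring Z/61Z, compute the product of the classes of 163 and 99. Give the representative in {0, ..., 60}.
33

Reduce the factors first: 163 ≡ 41, 99 ≡ 38 (mod 61), so 163 · 99 ≡ 41 · 38 (mod 61). 41 · 38 = 1558. Dividing by 61: 1558 = 25·61 + 33. So (163 · 99) mod 61 = 33.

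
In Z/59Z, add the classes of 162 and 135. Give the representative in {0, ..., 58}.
2

Reduce the summands first: 162 ≡ 44, 135 ≡ 17 (mod 59), so 162 + 135 ≡ 44 + 17 (mod 59). 44 + 17 = 61; 61 = 1·59 + 2, so (162 + 135) mod 59 = 2.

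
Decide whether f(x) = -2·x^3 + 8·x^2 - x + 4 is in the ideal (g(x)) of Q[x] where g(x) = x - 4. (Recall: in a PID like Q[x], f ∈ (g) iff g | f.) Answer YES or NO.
In Q[x] the ideal (g) consists of all multiples of g, so f ∈ (g) iff g | f, i.e. iff the remainder of f on division by g is 0. Divide f by g (g is monic, so eliminate the leading term of the running remainder at each step):
  leading term -2·x^3: subtract (-2·x^2)·g(x) = -2·x^3 + 8·x^2, leaving 4 - x
  leading term -x: subtract (-1)·g(x) = 4 - x, leaving 0
The remainder is 0, so f(x) = g(x) · h(x) with h(x) = -2·x^2 - 1. Hence g | f, i.e. f ∈ (g).

Final answer: YES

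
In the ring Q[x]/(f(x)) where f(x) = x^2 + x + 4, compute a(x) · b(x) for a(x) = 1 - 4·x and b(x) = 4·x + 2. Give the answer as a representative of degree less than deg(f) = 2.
a · b ≡ 12·x + 66 (mod f(x))

First multiply in Q[x] without reducing: a · b = -16·x^2 - 4·x + 2. Now divide by f(x) = x^2 + x + 4, eliminating the leading term at each step:
  leading term -16·x^2: subtract (-16)·f(x) = -16·x^2 - 16·x - 64, leaving 12·x + 66
The degree is now < 2, so this is the remainder. Hence a · b ≡ 12·x + 66 in Q[x]/(f).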